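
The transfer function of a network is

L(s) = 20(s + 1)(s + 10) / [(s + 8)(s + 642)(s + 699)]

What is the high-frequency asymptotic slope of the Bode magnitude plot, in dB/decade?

-20 dB/decade

Each pole contributes −20 dB/decade at high frequency; each zero contributes +20 dB/decade.
Net: 2 zero(s) − 3 pole(s) → -20 dB/decade.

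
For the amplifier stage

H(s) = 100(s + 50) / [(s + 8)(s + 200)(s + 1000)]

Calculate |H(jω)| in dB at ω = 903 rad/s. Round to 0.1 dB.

-81.9 dB

At s = jω = j903:
zero (s+50): 50 + j903 → |·| = √(50²+903²) = √817909 ≈ 904.38, ∠ = arctan(903/50) ≈ 86.83°
pole (s+8): 8 + j903 → |·| = √(8²+903²) = √815473 ≈ 903.04, ∠ = arctan(903/8) ≈ 89.49°
pole (s+200): 200 + j903 → |·| = √(200²+903²) = √855409 ≈ 924.88, ∠ = arctan(903/200) ≈ 77.51°
pole (s+1000): 1000 + j903 → |·| = √(1000²+903²) = √1815409 ≈ 1347.4, ∠ = arctan(903/1000) ≈ 42.08°
|H| = 100 · 904.38 / 1.1254e+09 ≈ 8.0361e-05
Gain = 20 log₁₀(8.0361e-05) ≈ -81.90 dB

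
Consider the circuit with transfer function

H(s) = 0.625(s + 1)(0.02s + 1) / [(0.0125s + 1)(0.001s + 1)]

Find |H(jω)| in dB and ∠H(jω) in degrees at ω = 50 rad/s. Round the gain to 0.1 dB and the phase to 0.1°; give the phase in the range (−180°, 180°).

31.5 dB, 99.0°

At ω = 50 rad/s:
zero (1 + j50·1) = 1 + j50 → |·| ≈ 50.01, ∠ ≈ 88.85°
zero (1 + j50·0.02) = 1 + j1 → |·| ≈ 1.4142, ∠ ≈ 45.00°
pole (1 + j50·0.0125) = 1 + j0.625 → |·| ≈ 1.1792, ∠ ≈ 32.01°
pole (1 + j50·0.001) = 1 + j0.05 → |·| ≈ 1.0012, ∠ ≈ 2.86°
|H| = 0.625 · 50.01 · 1.4142 / (1.1792 · 1.0012) ≈ 37.44
Gain = 20 log₁₀(37.44) ≈ 31.47 dB
∠H = (88.85° + 45.00°) − (32.01° + 2.86°) = 98.98°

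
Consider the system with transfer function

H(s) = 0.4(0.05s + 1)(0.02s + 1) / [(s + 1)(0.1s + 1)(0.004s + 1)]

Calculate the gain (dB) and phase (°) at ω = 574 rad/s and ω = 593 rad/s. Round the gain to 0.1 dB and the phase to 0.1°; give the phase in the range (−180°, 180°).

ω = 574: -55.9 dB, -72.3°; ω = 593: -56.1 dB, -72.8°

At ω = 574 rad/s:
zero (1 + j574·0.05) = 1 + j28.7 → |·| ≈ 28.717, ∠ ≈ 88.00°
zero (1 + j574·0.02) = 1 + j11.48 → |·| ≈ 11.523, ∠ ≈ 85.02°
pole (1 + j574·1) = 1 + j574 → |·| ≈ 574, ∠ ≈ 89.90°
pole (1 + j574·0.1) = 1 + j57.4 → |·| ≈ 57.409, ∠ ≈ 89.00°
pole (1 + j574·0.004) = 1 + j2.296 → |·| ≈ 2.5043, ∠ ≈ 66.46°
|H| = 0.4 · 28.717 · 11.523 / (574 · 57.409 · 2.5043) ≈ 0.0016039
Gain = 20 log₁₀(0.0016039) ≈ -55.90 dB
∠H = (88.00° + 85.02°) − (89.90° + 89.00° + 66.46°) = -72.34°

At ω = 593 rad/s:
zero (1 + j593·0.05) = 1 + j29.65 → |·| ≈ 29.667, ∠ ≈ 88.07°
zero (1 + j593·0.02) = 1 + j11.86 → |·| ≈ 11.902, ∠ ≈ 85.18°
pole (1 + j593·1) = 1 + j593 → |·| ≈ 593, ∠ ≈ 89.90°
pole (1 + j593·0.1) = 1 + j59.3 → |·| ≈ 59.308, ∠ ≈ 89.03°
pole (1 + j593·0.004) = 1 + j2.372 → |·| ≈ 2.5742, ∠ ≈ 67.14°
|H| = 0.4 · 29.667 · 11.902 / (593 · 59.308 · 2.5742) ≈ 0.0015601
Gain = 20 log₁₀(0.0015601) ≈ -56.14 dB
∠H = (88.07° + 85.18°) − (89.90° + 89.03° + 67.14°) = -72.82°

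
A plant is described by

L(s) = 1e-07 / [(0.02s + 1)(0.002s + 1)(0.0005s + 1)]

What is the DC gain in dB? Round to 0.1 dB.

L(0) = 1e-07 · 1 / 1 ≈ 1e-07
20 log₁₀(1e-07) ≈ -140.00 dB

-140.0 dB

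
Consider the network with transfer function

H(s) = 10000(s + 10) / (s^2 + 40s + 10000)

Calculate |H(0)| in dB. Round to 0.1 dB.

20.0 dB

H(0) = 10000·10 / 10000 = 10
20 log₁₀(10) ≈ 20.00 dB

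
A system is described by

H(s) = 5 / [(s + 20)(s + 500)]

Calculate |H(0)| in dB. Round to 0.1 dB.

-66.0 dB

H(0) = 5 / (20·500) = 0.0005
20 log₁₀(0.0005) ≈ -66.02 dB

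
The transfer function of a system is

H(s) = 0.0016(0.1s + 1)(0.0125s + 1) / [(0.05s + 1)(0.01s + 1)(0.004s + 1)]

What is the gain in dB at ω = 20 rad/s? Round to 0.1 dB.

At ω = 20 rad/s:
zero (1 + j20·0.1) = 1 + j2 → |·| ≈ 2.2361, ∠ ≈ 63.43°
zero (1 + j20·0.0125) = 1 + j0.25 → |·| ≈ 1.0308, ∠ ≈ 14.04°
pole (1 + j20·0.05) = 1 + j1 → |·| ≈ 1.4142, ∠ ≈ 45.00°
pole (1 + j20·0.01) = 1 + j0.2 → |·| ≈ 1.0198, ∠ ≈ 11.31°
pole (1 + j20·0.004) = 1 + j0.08 → |·| ≈ 1.0032, ∠ ≈ 4.57°
|H| = 0.0016 · 2.2361 · 1.0308 / (1.4142 · 1.0198 · 1.0032) ≈ 0.002549
Gain = 20 log₁₀(0.002549) ≈ -51.87 dB

-51.9 dB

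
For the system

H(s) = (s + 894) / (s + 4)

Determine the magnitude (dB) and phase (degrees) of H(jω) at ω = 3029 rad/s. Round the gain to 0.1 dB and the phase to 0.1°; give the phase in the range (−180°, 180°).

Substitute s = j3029:
Numerator: (j3029) + 894 = 894 + j3029
Denominator: (j3029) + 4 = 4 + j3029
|N| = √(894² + 3029²) ≈ 3158.2, ∠N ≈ 73.56°
|D| = √(4² + 3029²) ≈ 3029, ∠D ≈ 89.92°
|H| = 3158.2 / 3029 ≈ 1.0427
Gain = 20 log₁₀(1.0427) ≈ 0.36 dB
∠H = 73.56° − 89.92° = -16.36°

0.4 dB, -16.4°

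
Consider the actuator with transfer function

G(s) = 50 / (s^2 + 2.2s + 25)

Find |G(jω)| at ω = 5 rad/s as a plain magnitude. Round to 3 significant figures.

4.55

At s = jω = j5:
quadratic: (j5)² + 2.2·j5 + 25 = 0 + j11 → |·| ≈ 11, ∠ ≈ 90.00°
|G| = 50 / 11 ≈ 4.5455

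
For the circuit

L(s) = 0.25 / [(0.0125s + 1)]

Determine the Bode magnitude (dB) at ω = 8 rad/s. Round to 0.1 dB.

-12.1 dB

At ω = 8 rad/s:
pole (1 + j8·0.0125) = 1 + j0.1 → |·| ≈ 1.005, ∠ ≈ 5.71°
|L| = 0.25 · 1 / (1.005) ≈ 0.24876
Gain = 20 log₁₀(0.24876) ≈ -12.08 dB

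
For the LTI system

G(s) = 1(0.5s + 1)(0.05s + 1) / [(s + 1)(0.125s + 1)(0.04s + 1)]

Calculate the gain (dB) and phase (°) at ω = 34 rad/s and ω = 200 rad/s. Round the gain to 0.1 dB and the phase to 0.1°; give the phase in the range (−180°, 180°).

At ω = 34 rad/s:
zero (1 + j34·0.5) = 1 + j17 → |·| ≈ 17.029, ∠ ≈ 86.63°
zero (1 + j34·0.05) = 1 + j1.7 → |·| ≈ 1.9723, ∠ ≈ 59.53°
pole (1 + j34·1) = 1 + j34 → |·| ≈ 34.015, ∠ ≈ 88.32°
pole (1 + j34·0.125) = 1 + j4.25 → |·| ≈ 4.3661, ∠ ≈ 76.76°
pole (1 + j34·0.04) = 1 + j1.36 → |·| ≈ 1.6881, ∠ ≈ 53.67°
|G| = 1 · 17.029 · 1.9723 / (34.015 · 4.3661 · 1.6881) ≈ 0.13397
Gain = 20 log₁₀(0.13397) ≈ -17.46 dB
∠G = (86.63° + 59.53°) − (88.32° + 76.76° + 53.67°) = -72.59°

At ω = 200 rad/s:
zero (1 + j200·0.5) = 1 + j100 → |·| ≈ 100, ∠ ≈ 89.43°
zero (1 + j200·0.05) = 1 + j10 → |·| ≈ 10.05, ∠ ≈ 84.29°
pole (1 + j200·1) = 1 + j200 → |·| ≈ 200, ∠ ≈ 89.71°
pole (1 + j200·0.125) = 1 + j25 → |·| ≈ 25.02, ∠ ≈ 87.71°
pole (1 + j200·0.04) = 1 + j8 → |·| ≈ 8.0623, ∠ ≈ 82.87°
|G| = 1 · 100 · 10.05 / (200 · 25.02 · 8.0623) ≈ 0.024911
Gain = 20 log₁₀(0.024911) ≈ -32.07 dB
∠G = (89.43° + 84.29°) − (89.71° + 87.71° + 82.87°) = -86.57°

ω = 34: -17.5 dB, -72.6°; ω = 200: -32.1 dB, -86.6°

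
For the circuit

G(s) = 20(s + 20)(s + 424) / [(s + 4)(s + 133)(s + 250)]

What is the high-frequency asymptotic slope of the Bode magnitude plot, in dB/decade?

-20 dB/decade

Each pole contributes −20 dB/decade at high frequency; each zero contributes +20 dB/decade.
Net: 2 zero(s) − 3 pole(s) → -20 dB/decade.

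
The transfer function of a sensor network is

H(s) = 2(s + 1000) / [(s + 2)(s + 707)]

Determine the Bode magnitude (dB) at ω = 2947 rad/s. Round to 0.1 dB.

At s = jω = j2947:
zero (s+1000): 1000 + j2947 → |·| = √(1000²+2947²) = √9684809 ≈ 3112, ∠ = arctan(2947/1000) ≈ 71.26°
pole (s+2): 2 + j2947 → |·| = √(2²+2947²) = √8684813 ≈ 2947, ∠ = arctan(2947/2) ≈ 89.96°
pole (s+707): 707 + j2947 → |·| = √(707²+2947²) = √9184658 ≈ 3030.6, ∠ = arctan(2947/707) ≈ 76.51°
|H| = 2 · 3112 / 8.9312e+06 ≈ 0.00069688
Gain = 20 log₁₀(0.00069688) ≈ -63.14 dB

-63.1 dB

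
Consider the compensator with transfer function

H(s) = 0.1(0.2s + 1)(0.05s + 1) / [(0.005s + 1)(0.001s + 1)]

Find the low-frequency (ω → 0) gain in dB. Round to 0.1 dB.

H(0) = 0.1 · 1 / 1 = 0.1
20 log₁₀(0.1) ≈ -20.00 dB

-20.0 dB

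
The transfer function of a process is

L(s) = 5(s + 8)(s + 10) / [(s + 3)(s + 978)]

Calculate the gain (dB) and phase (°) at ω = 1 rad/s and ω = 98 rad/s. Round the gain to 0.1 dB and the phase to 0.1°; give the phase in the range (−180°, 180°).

ω = 1: -17.7 dB, -5.7°; ω = 98: -6.0 dB, 75.5°

At s = jω = j1:
zero (s+8): 8 + j1 → |·| = √(8²+1²) = √65 ≈ 8.0623, ∠ = arctan(1/8) ≈ 7.13°
zero (s+10): 10 + j1 → |·| = √(10²+1²) = √101 ≈ 10.05, ∠ = arctan(1/10) ≈ 5.71°
pole (s+3): 3 + j1 → |·| = √(3²+1²) = √10 ≈ 3.1623, ∠ = arctan(1/3) ≈ 18.43°
pole (s+978): 978 + j1 → |·| = √(978²+1²) = √956485 ≈ 978, ∠ = arctan(1/978) ≈ 0.06°
|L| = 5 · 81.026 / 3092.7 ≈ 0.131
Gain = 20 log₁₀(0.131) ≈ -17.65 dB
∠L = 12.84° − 18.49° = -5.65°

At s = jω = j98:
zero (s+8): 8 + j98 → |·| = √(8²+98²) = √9668 ≈ 98.326, ∠ = arctan(98/8) ≈ 85.33°
zero (s+10): 10 + j98 → |·| = √(10²+98²) = √9704 ≈ 98.509, ∠ = arctan(98/10) ≈ 84.17°
pole (s+3): 3 + j98 → |·| = √(3²+98²) = √9613 ≈ 98.046, ∠ = arctan(98/3) ≈ 88.25°
pole (s+978): 978 + j98 → |·| = √(978²+98²) = √966088 ≈ 982.9, ∠ = arctan(98/978) ≈ 5.72°
|L| = 5 · 9686 / 96369 ≈ 0.50255
Gain = 20 log₁₀(0.50255) ≈ -5.98 dB
∠L = 169.50° − 93.97° = 75.53°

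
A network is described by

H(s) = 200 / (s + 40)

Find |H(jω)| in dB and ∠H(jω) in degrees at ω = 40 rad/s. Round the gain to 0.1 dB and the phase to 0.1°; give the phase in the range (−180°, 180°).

11.0 dB, -45.0°

At s = jω = j40:
pole (s+40): 40 + j40 → |·| = √(40²+40²) = √3200 ≈ 56.569, ∠ = arctan(40/40) ≈ 45.00°
|H| = 200 / 56.569 ≈ 3.5355
Gain = 20 log₁₀(3.5355) ≈ 10.97 dB
∠H = 0.00° − 45.00° = -45.00°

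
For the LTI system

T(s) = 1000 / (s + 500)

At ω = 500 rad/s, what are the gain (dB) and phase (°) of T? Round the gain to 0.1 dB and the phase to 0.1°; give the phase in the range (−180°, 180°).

Substitute s = j500:
Numerator: 1000 = 1000 + j0
Denominator: (j500) + 500 = 500 + j500
|N| = √(1000² + 0²) ≈ 1000, ∠N ≈ 0.00°
|D| = √(500² + 500²) ≈ 707.11, ∠D ≈ 45.00°
|T| = 1000 / 707.11 ≈ 1.4142
Gain = 20 log₁₀(1.4142) ≈ 3.01 dB
∠T = 0.00° − 45.00° = -45.00°

3.0 dB, -45.0°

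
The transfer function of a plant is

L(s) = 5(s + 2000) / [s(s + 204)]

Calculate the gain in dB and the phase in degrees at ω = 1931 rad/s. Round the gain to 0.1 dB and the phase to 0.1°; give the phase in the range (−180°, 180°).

-48.6 dB, -130.0°

At s = jω = j1931:
zero (s+2000): 2000 + j1931 → |·| = √(2000²+1931²) = √7728761 ≈ 2780.1, ∠ = arctan(1931/2000) ≈ 43.99°
pole (s+204): 204 + j1931 → |·| = √(204²+1931²) = √3770377 ≈ 1941.7, ∠ = arctan(1931/204) ≈ 83.97°
pole at origin: |s| = 1931, ∠ = 90.00° (in denominator)
|L| = 5 · 2780.1 / 3.7494e+06 ≈ 0.0037074
Gain = 20 log₁₀(0.0037074) ≈ -48.62 dB
∠L = 43.99° − 173.97° = -129.98°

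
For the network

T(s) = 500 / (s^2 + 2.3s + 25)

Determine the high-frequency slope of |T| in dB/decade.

Each pole contributes −20 dB/decade at high frequency; each zero contributes +20 dB/decade.
Net: 0 zero(s) − 2 pole(s) → -40 dB/decade.

-40 dB/decade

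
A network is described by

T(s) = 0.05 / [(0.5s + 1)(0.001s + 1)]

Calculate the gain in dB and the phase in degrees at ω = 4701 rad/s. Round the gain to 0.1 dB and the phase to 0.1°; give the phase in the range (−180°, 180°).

At ω = 4701 rad/s:
pole (1 + j4701·0.5) = 1 + j2350.5 → |·| ≈ 2350.5, ∠ ≈ 89.98°
pole (1 + j4701·0.001) = 1 + j4.701 → |·| ≈ 4.8062, ∠ ≈ 77.99°
|T| = 0.05 · 1 / (2350.5 · 4.8062) ≈ 4.426e-06
Gain = 20 log₁₀(4.426e-06) ≈ -107.08 dB
∠T = (0°) − (89.98° + 77.99°) = -167.97°

-107.1 dB, -168.0°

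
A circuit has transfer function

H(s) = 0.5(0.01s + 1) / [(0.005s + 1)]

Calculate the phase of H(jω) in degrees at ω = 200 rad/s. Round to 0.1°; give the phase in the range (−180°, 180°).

18.4°

At ω = 200 rad/s:
zero (1 + j200·0.01) = 1 + j2 → |·| ≈ 2.2361, ∠ ≈ 63.43°
pole (1 + j200·0.005) = 1 + j1 → |·| ≈ 1.4142, ∠ ≈ 45.00°
∠H = (63.43°) − (45.00°) = 18.43°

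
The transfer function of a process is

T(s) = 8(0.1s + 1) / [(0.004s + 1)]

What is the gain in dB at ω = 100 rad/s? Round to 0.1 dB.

At ω = 100 rad/s:
zero (1 + j100·0.1) = 1 + j10 → |·| ≈ 10.05, ∠ ≈ 84.29°
pole (1 + j100·0.004) = 1 + j0.4 → |·| ≈ 1.077, ∠ ≈ 21.80°
|T| = 8 · 10.05 / (1.077) ≈ 74.652
Gain = 20 log₁₀(74.652) ≈ 37.46 dB

37.5 dB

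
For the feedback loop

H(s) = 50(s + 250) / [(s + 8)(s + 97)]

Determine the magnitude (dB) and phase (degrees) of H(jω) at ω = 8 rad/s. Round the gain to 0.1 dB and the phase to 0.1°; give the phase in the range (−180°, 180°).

At s = jω = j8:
zero (s+250): 250 + j8 → |·| = √(250²+8²) = √62564 ≈ 250.13, ∠ = arctan(8/250) ≈ 1.83°
pole (s+8): 8 + j8 → |·| = √(8²+8²) = √128 ≈ 11.314, ∠ = arctan(8/8) ≈ 45.00°
pole (s+97): 97 + j8 → |·| = √(97²+8²) = √9473 ≈ 97.329, ∠ = arctan(8/97) ≈ 4.71°
|H| = 50 · 250.13 / 1101.2 ≈ 11.357
Gain = 20 log₁₀(11.357) ≈ 21.11 dB
∠H = 1.83° − 49.71° = -47.88°

21.1 dB, -47.9°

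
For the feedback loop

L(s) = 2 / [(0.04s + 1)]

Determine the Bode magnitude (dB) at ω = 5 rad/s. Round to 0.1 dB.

5.9 dB

At ω = 5 rad/s:
pole (1 + j5·0.04) = 1 + j0.2 → |·| ≈ 1.0198, ∠ ≈ 11.31°
|L| = 2 · 1 / (1.0198) ≈ 1.9612
Gain = 20 log₁₀(1.9612) ≈ 5.85 dB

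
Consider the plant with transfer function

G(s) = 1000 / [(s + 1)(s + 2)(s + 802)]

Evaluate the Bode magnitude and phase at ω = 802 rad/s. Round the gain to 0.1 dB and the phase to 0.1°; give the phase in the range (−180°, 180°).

At s = jω = j802:
pole (s+1): 1 + j802 → |·| = √(1²+802²) = √643205 ≈ 802, ∠ = arctan(802/1) ≈ 89.93°
pole (s+2): 2 + j802 → |·| = √(2²+802²) = √643208 ≈ 802, ∠ = arctan(802/2) ≈ 89.86°
pole (s+802): 802 + j802 → |·| = √(802²+802²) = √1286408 ≈ 1134.2, ∠ = arctan(802/802) ≈ 45.00°
|G| = 1000 / 7.2952e+08 ≈ 1.3708e-06
Gain = 20 log₁₀(1.3708e-06) ≈ -117.26 dB
∠G = 0.00° − 224.79° = -224.79° ≡ 135.21° (principal value)

-117.3 dB, 135.2°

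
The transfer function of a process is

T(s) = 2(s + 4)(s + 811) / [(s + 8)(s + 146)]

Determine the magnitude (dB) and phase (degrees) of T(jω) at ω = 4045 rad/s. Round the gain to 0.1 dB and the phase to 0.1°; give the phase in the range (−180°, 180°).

At s = jω = j4045:
zero (s+4): 4 + j4045 → |·| = √(4²+4045²) = √16362041 ≈ 4045, ∠ = arctan(4045/4) ≈ 89.94°
zero (s+811): 811 + j4045 → |·| = √(811²+4045²) = √17019746 ≈ 4125.5, ∠ = arctan(4045/811) ≈ 78.66°
pole (s+8): 8 + j4045 → |·| = √(8²+4045²) = √16362089 ≈ 4045, ∠ = arctan(4045/8) ≈ 89.89°
pole (s+146): 146 + j4045 → |·| = √(146²+4045²) = √16383341 ≈ 4047.6, ∠ = arctan(4045/146) ≈ 87.93°
|T| = 2 · 1.6688e+07 / 1.6373e+07 ≈ 2.0385
Gain = 20 log₁₀(2.0385) ≈ 6.19 dB
∠T = 168.60° − 177.82° = -9.22°

6.2 dB, -9.2°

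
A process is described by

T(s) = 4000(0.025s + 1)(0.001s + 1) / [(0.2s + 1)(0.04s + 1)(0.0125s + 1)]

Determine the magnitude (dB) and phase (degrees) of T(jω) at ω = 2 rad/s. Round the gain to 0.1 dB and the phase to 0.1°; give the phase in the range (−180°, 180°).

At ω = 2 rad/s:
zero (1 + j2·0.025) = 1 + j0.05 → |·| ≈ 1.0012, ∠ ≈ 2.86°
zero (1 + j2·0.001) = 1 + j0.002 → |·| ≈ 1, ∠ ≈ 0.11°
pole (1 + j2·0.2) = 1 + j0.4 → |·| ≈ 1.077, ∠ ≈ 21.80°
pole (1 + j2·0.04) = 1 + j0.08 → |·| ≈ 1.0032, ∠ ≈ 4.57°
pole (1 + j2·0.0125) = 1 + j0.025 → |·| ≈ 1.0003, ∠ ≈ 1.43°
|T| = 4000 · 1.0012 · 1 / (1.077 · 1.0032 · 1.0003) ≈ 3705.5
Gain = 20 log₁₀(3705.5) ≈ 71.38 dB
∠T = (2.86° + 0.11°) − (21.80° + 4.57° + 1.43°) = -24.83°

71.4 dB, -24.8°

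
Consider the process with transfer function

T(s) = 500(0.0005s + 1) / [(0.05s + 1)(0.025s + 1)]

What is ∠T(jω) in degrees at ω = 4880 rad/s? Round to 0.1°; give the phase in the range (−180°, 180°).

At ω = 4880 rad/s:
zero (1 + j4880·0.0005) = 1 + j2.44 → |·| ≈ 2.637, ∠ ≈ 67.71°
pole (1 + j4880·0.05) = 1 + j244 → |·| ≈ 244, ∠ ≈ 89.77°
pole (1 + j4880·0.025) = 1 + j122 → |·| ≈ 122, ∠ ≈ 89.53°
∠T = (67.71°) − (89.77° + 89.53°) = -111.59°

-111.6°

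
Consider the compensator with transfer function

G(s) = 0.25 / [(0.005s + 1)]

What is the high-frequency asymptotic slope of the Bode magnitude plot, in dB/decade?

-20 dB/decade

Each pole contributes −20 dB/decade at high frequency; each zero contributes +20 dB/decade.
Net: 0 zero(s) − 1 pole(s) → -20 dB/decade.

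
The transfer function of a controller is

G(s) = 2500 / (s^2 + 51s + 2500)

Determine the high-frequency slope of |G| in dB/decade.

-40 dB/decade

Each pole contributes −20 dB/decade at high frequency; each zero contributes +20 dB/decade.
Net: 0 zero(s) − 2 pole(s) → -40 dB/decade.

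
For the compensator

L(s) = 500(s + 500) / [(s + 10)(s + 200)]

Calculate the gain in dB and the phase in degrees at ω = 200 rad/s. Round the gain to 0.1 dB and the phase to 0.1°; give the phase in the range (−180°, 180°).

13.5 dB, -110.3°

At s = jω = j200:
zero (s+500): 500 + j200 → |·| = √(500²+200²) = √290000 ≈ 538.52, ∠ = arctan(200/500) ≈ 21.80°
pole (s+10): 10 + j200 → |·| = √(10²+200²) = √40100 ≈ 200.25, ∠ = arctan(200/10) ≈ 87.14°
pole (s+200): 200 + j200 → |·| = √(200²+200²) = √80000 ≈ 282.84, ∠ = arctan(200/200) ≈ 45.00°
|L| = 500 · 538.52 / 56639 ≈ 4.754
Gain = 20 log₁₀(4.754) ≈ 13.54 dB
∠L = 21.80° − 132.14° = -110.34°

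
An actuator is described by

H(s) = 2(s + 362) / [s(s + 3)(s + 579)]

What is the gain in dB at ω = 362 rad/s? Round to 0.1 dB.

At s = jω = j362:
zero (s+362): 362 + j362 → |·| = √(362²+362²) = √262088 ≈ 511.95, ∠ = arctan(362/362) ≈ 45.00°
pole (s+3): 3 + j362 → |·| = √(3²+362²) = √131053 ≈ 362.01, ∠ = arctan(362/3) ≈ 89.53°
pole (s+579): 579 + j362 → |·| = √(579²+362²) = √466285 ≈ 682.85, ∠ = arctan(362/579) ≈ 32.01°
pole at origin: |s| = 362, ∠ = 90.00° (in denominator)
|H| = 2 · 511.95 / 8.9486e+07 ≈ 1.1442e-05
Gain = 20 log₁₀(1.1442e-05) ≈ -98.83 dB

-98.8 dB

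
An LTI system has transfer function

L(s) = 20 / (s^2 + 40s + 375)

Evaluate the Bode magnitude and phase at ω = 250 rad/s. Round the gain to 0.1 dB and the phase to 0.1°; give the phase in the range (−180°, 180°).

-70.0 dB, -170.9°

Substitute s = j250:
Numerator: 20 = 20 + j0
Denominator: (j250)^2 + 40(j250) + 375 = -62125 + j10000
|N| = √(20² + 0²) ≈ 20, ∠N ≈ 0.00°
|D| = √(62125² + 10000²) ≈ 62925, ∠D ≈ 170.86°
|L| = 20 / 62925 ≈ 0.00031784
Gain = 20 log₁₀(0.00031784) ≈ -69.96 dB
∠L = 0.00° − 170.86° = -170.86°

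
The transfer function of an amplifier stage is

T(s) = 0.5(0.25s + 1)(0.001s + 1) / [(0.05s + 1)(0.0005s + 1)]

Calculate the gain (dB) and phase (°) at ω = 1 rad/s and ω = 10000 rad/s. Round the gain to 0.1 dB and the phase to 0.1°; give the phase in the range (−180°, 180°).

ω = 1: -5.8 dB, 11.2°; ω = 10000: 13.9 dB, 5.7°

At ω = 1 rad/s:
zero (1 + j1·0.25) = 1 + j0.25 → |·| ≈ 1.0308, ∠ ≈ 14.04°
zero (1 + j1·0.001) = 1 + j0.001 → |·| ≈ 1, ∠ ≈ 0.06°
pole (1 + j1·0.05) = 1 + j0.05 → |·| ≈ 1.0012, ∠ ≈ 2.86°
pole (1 + j1·0.0005) = 1 + j0.0005 → |·| ≈ 1, ∠ ≈ 0.03°
|T| = 0.5 · 1.0308 · 1 / (1.0012 · 1) ≈ 0.51478
Gain = 20 log₁₀(0.51478) ≈ -5.77 dB
∠T = (14.04° + 0.06°) − (2.86° + 0.03°) = 11.21°

At ω = 10000 rad/s:
zero (1 + j10000·0.25) = 1 + j2500 → |·| ≈ 2500, ∠ ≈ 89.98°
zero (1 + j10000·0.001) = 1 + j10 → |·| ≈ 10.05, ∠ ≈ 84.29°
pole (1 + j10000·0.05) = 1 + j500 → |·| ≈ 500, ∠ ≈ 89.89°
pole (1 + j10000·0.0005) = 1 + j5 → |·| ≈ 5.099, ∠ ≈ 78.69°
|T| = 0.5 · 2500 · 10.05 / (500 · 5.099) ≈ 4.9274
Gain = 20 log₁₀(4.9274) ≈ 13.85 dB
∠T = (89.98° + 84.29°) − (89.89° + 78.69°) = 5.69°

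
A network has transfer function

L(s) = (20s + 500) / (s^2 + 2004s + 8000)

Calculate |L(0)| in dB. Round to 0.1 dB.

L(0) = 500 / 8000 = 0.0625
20 log₁₀(0.0625) ≈ -24.08 dB

-24.1 dB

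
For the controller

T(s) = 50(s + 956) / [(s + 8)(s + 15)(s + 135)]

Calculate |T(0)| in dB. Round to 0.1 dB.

9.4 dB

T(0) = 50·956 / (8·15·135) ≈ 2.9506
20 log₁₀(2.9506) ≈ 9.40 dB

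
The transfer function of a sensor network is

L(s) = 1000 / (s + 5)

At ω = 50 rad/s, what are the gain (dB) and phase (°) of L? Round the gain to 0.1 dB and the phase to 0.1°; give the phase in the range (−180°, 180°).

26.0 dB, -84.3°

Substitute s = j50:
Numerator: 1000 = 1000 + j0
Denominator: (j50) + 5 = 5 + j50
|N| = √(1000² + 0²) ≈ 1000, ∠N ≈ 0.00°
|D| = √(5² + 50²) ≈ 50.249, ∠D ≈ 84.29°
|L| = 1000 / 50.249 ≈ 19.901
Gain = 20 log₁₀(19.901) ≈ 25.98 dB
∠L = 0.00° − 84.29° = -84.29°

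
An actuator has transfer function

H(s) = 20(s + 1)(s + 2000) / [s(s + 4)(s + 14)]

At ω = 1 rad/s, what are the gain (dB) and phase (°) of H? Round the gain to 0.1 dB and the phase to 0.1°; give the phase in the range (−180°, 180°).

At s = jω = j1:
zero (s+1): 1 + j1 → |·| = √(1²+1²) = √2 ≈ 1.4142, ∠ = arctan(1/1) ≈ 45.00°
zero (s+2000): 2000 + j1 → |·| = √(2000²+1²) = √4000001 ≈ 2000, ∠ = arctan(1/2000) ≈ 0.03°
pole (s+4): 4 + j1 → |·| = √(4²+1²) = √17 ≈ 4.1231, ∠ = arctan(1/4) ≈ 14.04°
pole (s+14): 14 + j1 → |·| = √(14²+1²) = √197 ≈ 14.036, ∠ = arctan(1/14) ≈ 4.09°
pole at origin: |s| = 1, ∠ = 90.00° (in denominator)
|H| = 20 · 2828.4 / 57.872 ≈ 977.47
Gain = 20 log₁₀(977.47) ≈ 59.80 dB
∠H = 45.03° − 108.13° = -63.10°

59.8 dB, -63.1°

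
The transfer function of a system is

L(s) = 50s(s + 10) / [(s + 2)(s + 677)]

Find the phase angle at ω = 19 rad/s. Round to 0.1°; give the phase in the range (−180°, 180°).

At s = jω = j19:
zero (s+10): 10 + j19 → |·| = √(10²+19²) = √461 ≈ 21.471, ∠ = arctan(19/10) ≈ 62.24°
zero at origin: s = j19 → |·| = 19, ∠ = 90.00°
pole (s+2): 2 + j19 → |·| = √(2²+19²) = √365 ≈ 19.105, ∠ = arctan(19/2) ≈ 83.99°
pole (s+677): 677 + j19 → |·| = √(677²+19²) = √458690 ≈ 677.27, ∠ = arctan(19/677) ≈ 1.61°
∠L = 152.24° − 85.60° = 66.64°

66.6°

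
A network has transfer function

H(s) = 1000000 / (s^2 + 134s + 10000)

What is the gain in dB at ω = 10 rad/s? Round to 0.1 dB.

At s = jω = j10:
quadratic: (j10)² + 134·j10 + 10000 = 9900 + j1340 → |·| ≈ 9990.3, ∠ ≈ 7.71°
|H| = 1000000 / 9990.3 ≈ 100.1
Gain = 20 log₁₀(100.1) ≈ 40.01 dB

40.0 dB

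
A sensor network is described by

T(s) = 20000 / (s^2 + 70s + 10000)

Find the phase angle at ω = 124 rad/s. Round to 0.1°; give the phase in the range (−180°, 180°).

-121.8°

At s = jω = j124:
quadratic: (j124)² + 70·j124 + 10000 = -5376 + j8680 → |·| ≈ 10210, ∠ ≈ 121.77°
∠T = 0.00° − 121.77° = -121.77°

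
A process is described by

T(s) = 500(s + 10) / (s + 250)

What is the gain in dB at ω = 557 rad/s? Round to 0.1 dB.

At s = jω = j557:
zero (s+10): 10 + j557 → |·| = √(10²+557²) = √310349 ≈ 557.09, ∠ = arctan(557/10) ≈ 88.97°
pole (s+250): 250 + j557 → |·| = √(250²+557²) = √372749 ≈ 610.53, ∠ = arctan(557/250) ≈ 65.83°
|T| = 500 · 557.09 / 610.53 ≈ 456.23
Gain = 20 log₁₀(456.23) ≈ 53.18 dB

53.2 dB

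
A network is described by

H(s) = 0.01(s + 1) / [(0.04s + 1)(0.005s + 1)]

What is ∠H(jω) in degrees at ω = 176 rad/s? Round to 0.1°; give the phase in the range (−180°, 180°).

-33.6°

At ω = 176 rad/s:
zero (1 + j176·1) = 1 + j176 → |·| ≈ 176, ∠ ≈ 89.67°
pole (1 + j176·0.04) = 1 + j7.04 → |·| ≈ 7.1107, ∠ ≈ 81.92°
pole (1 + j176·0.005) = 1 + j0.88 → |·| ≈ 1.3321, ∠ ≈ 41.35°
∠H = (89.67°) − (81.92° + 41.35°) = -33.60°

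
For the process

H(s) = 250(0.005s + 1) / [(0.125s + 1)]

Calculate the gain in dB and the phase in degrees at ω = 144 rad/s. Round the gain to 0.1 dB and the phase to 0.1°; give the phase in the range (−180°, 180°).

At ω = 144 rad/s:
zero (1 + j144·0.005) = 1 + j0.72 → |·| ≈ 1.2322, ∠ ≈ 35.75°
pole (1 + j144·0.125) = 1 + j18 → |·| ≈ 18.028, ∠ ≈ 86.82°
|H| = 250 · 1.2322 / (18.028) ≈ 17.087
Gain = 20 log₁₀(17.087) ≈ 24.65 dB
∠H = (35.75°) − (86.82°) = -51.07°

24.7 dB, -51.1°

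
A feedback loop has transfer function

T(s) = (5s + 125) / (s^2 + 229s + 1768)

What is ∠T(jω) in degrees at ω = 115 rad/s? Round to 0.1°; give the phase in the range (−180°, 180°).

-35.8°

Substitute s = j115:
Numerator: 5(j115) + 125 = 125 + j575
Denominator: (j115)^2 + 229(j115) + 1768 = -11457 + j26335
|N| = √(125² + 575²) ≈ 588.43, ∠N ≈ 77.74°
|D| = √(11457² + 26335²) ≈ 28719, ∠D ≈ 113.51°
∠T = 77.74° − 113.51° = -35.77°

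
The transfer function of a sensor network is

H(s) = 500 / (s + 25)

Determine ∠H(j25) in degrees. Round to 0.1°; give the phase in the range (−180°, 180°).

-45.0°

Substitute s = j25:
Numerator: 500 = 500 + j0
Denominator: (j25) + 25 = 25 + j25
|N| = √(500² + 0²) ≈ 500, ∠N ≈ 0.00°
|D| = √(25² + 25²) ≈ 35.355, ∠D ≈ 45.00°
∠H = 0.00° − 45.00° = -45.00°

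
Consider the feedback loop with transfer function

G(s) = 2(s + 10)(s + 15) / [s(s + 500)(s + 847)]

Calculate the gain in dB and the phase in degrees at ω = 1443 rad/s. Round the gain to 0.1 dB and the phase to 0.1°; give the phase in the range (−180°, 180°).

-58.9 dB, -41.5°

At s = jω = j1443:
zero (s+10): 10 + j1443 → |·| = √(10²+1443²) = √2082349 ≈ 1443, ∠ = arctan(1443/10) ≈ 89.60°
zero (s+15): 15 + j1443 → |·| = √(15²+1443²) = √2082474 ≈ 1443.1, ∠ = arctan(1443/15) ≈ 89.40°
pole (s+500): 500 + j1443 → |·| = √(500²+1443²) = √2332249 ≈ 1527.2, ∠ = arctan(1443/500) ≈ 70.89°
pole (s+847): 847 + j1443 → |·| = √(847²+1443²) = √2799658 ≈ 1673.2, ∠ = arctan(1443/847) ≈ 59.59°
pole at origin: |s| = 1443, ∠ = 90.00° (in denominator)
|G| = 2 · 2.0824e+06 / 3.6873e+09 ≈ 0.0011295
Gain = 20 log₁₀(0.0011295) ≈ -58.94 dB
∠G = 179.00° − 220.48° = -41.48°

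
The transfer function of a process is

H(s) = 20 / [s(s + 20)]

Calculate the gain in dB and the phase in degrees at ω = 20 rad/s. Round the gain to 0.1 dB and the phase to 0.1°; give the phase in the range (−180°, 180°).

-29.0 dB, -135.0°

At s = jω = j20:
pole (s+20): 20 + j20 → |·| = √(20²+20²) = √800 ≈ 28.284, ∠ = arctan(20/20) ≈ 45.00°
pole at origin: |s| = 20, ∠ = 90.00° (in denominator)
|H| = 20 / 565.68 ≈ 0.035356
Gain = 20 log₁₀(0.035356) ≈ -29.03 dB
∠H = 0.00° − 135.00° = -135.00°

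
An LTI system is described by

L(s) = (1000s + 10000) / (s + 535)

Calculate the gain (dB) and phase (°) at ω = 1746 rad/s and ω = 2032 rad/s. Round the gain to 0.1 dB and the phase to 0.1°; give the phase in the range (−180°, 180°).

ω = 1746: 59.6 dB, 16.7°; ω = 2032: 59.7 dB, 14.5°

Substitute s = j1746:
Numerator: 1000(j1746) + 10000 = 10000 + j1746000
Denominator: (j1746) + 535 = 535 + j1746
|N| = √(10000² + 1746000²) ≈ 1.746e+06, ∠N ≈ 89.67°
|D| = √(535² + 1746²) ≈ 1826.1, ∠D ≈ 72.96°
|L| = 1.746e+06 / 1826.1 ≈ 956.14
Gain = 20 log₁₀(956.14) ≈ 59.61 dB
∠L = 89.67° − 72.96° = 16.71°

Substitute s = j2032:
Numerator: 1000(j2032) + 10000 = 10000 + j2032000
Denominator: (j2032) + 535 = 535 + j2032
|N| = √(10000² + 2032000²) ≈ 2.032e+06, ∠N ≈ 89.72°
|D| = √(535² + 2032²) ≈ 2101.2, ∠D ≈ 75.25°
|L| = 2.032e+06 / 2101.2 ≈ 967.07
Gain = 20 log₁₀(967.07) ≈ 59.71 dB
∠L = 89.72° − 75.25° = 14.47°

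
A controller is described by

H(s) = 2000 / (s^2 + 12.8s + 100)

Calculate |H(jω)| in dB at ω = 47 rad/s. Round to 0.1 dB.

At s = jω = j47:
quadratic: (j47)² + 12.8·j47 + 100 = -2109 + j601.6 → |·| ≈ 2193.1, ∠ ≈ 164.08°
|H| = 2000 / 2193.1 ≈ 0.91195
Gain = 20 log₁₀(0.91195) ≈ -0.80 dB

-0.8 dB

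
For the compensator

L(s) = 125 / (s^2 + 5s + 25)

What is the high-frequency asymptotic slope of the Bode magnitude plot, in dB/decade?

-40 dB/decade

Each pole contributes −20 dB/decade at high frequency; each zero contributes +20 dB/decade.
Net: 0 zero(s) − 2 pole(s) → -40 dB/decade.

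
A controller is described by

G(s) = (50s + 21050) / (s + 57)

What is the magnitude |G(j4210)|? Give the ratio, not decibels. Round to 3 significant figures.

Substitute s = j4210:
Numerator: 50(j4210) + 21050 = 21050 + j210500
Denominator: (j4210) + 57 = 57 + j4210
|N| = √(21050² + 210500²) ≈ 2.1155e+05, ∠N ≈ 84.29°
|D| = √(57² + 4210²) ≈ 4210.4, ∠D ≈ 89.22°
|G| = 2.1155e+05 / 4210.4 ≈ 50.245

50.2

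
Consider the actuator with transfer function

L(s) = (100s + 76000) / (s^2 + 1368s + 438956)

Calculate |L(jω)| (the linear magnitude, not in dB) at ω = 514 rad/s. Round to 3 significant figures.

0.127

Substitute s = j514:
Numerator: 100(j514) + 76000 = 76000 + j51400
Denominator: (j514)^2 + 1368(j514) + 438956 = 174760 + j703152
|N| = √(76000² + 51400²) ≈ 91749, ∠N ≈ 34.07°
|D| = √(174760² + 703152²) ≈ 7.2454e+05, ∠D ≈ 76.04°
|L| = 91749 / 7.2454e+05 ≈ 0.12663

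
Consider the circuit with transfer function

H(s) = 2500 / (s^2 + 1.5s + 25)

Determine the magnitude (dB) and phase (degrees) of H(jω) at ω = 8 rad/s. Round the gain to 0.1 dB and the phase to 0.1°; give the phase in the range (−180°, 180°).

At s = jω = j8:
quadratic: (j8)² + 1.5·j8 + 25 = -39 + j12 → |·| ≈ 40.804, ∠ ≈ 162.90°
|H| = 2500 / 40.804 ≈ 61.269
Gain = 20 log₁₀(61.269) ≈ 35.74 dB
∠H = 0.00° − 162.90° = -162.90°

35.7 dB, -162.9°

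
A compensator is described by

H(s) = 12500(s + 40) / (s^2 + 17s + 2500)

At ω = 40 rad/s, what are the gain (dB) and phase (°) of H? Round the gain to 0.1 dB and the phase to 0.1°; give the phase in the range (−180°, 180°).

55.9 dB, 7.9°

At s = jω = j40:
zero (s+40): 40 + j40 → |·| = √(40²+40²) = √3200 ≈ 56.569, ∠ = arctan(40/40) ≈ 45.00°
quadratic: (j40)² + 17·j40 + 2500 = 900 + j680 → |·| ≈ 1128, ∠ ≈ 37.07°
|H| = 12500 · 56.569 / 1128 ≈ 626.87
Gain = 20 log₁₀(626.87) ≈ 55.94 dB
∠H = 45.00° − 37.07° = 7.93°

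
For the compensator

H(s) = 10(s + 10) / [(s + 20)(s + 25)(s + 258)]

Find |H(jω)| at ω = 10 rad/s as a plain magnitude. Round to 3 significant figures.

0.000910

At s = jω = j10:
zero (s+10): 10 + j10 → |·| = √(10²+10²) = √200 ≈ 14.142, ∠ = arctan(10/10) ≈ 45.00°
pole (s+20): 20 + j10 → |·| = √(20²+10²) = √500 ≈ 22.361, ∠ = arctan(10/20) ≈ 26.57°
pole (s+25): 25 + j10 → |·| = √(25²+10²) = √725 ≈ 26.926, ∠ = arctan(10/25) ≈ 21.80°
pole (s+258): 258 + j10 → |·| = √(258²+10²) = √66664 ≈ 258.19, ∠ = arctan(10/258) ≈ 2.22°
|H| = 10 · 14.142 / 1.5545e+05 ≈ 0.00090975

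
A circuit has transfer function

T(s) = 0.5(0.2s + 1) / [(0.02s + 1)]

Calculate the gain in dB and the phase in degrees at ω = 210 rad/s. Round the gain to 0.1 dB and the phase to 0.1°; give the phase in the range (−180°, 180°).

At ω = 210 rad/s:
zero (1 + j210·0.2) = 1 + j42 → |·| ≈ 42.012, ∠ ≈ 88.64°
pole (1 + j210·0.02) = 1 + j4.2 → |·| ≈ 4.3174, ∠ ≈ 76.61°
|T| = 0.5 · 42.012 / (4.3174) ≈ 4.8654
Gain = 20 log₁₀(4.8654) ≈ 13.74 dB
∠T = (88.64°) − (76.61°) = 12.03°

13.7 dB, 12.0°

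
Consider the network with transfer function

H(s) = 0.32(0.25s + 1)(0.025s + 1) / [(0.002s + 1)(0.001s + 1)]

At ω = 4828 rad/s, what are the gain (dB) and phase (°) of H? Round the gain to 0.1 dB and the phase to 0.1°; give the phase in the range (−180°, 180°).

59.8 dB, 17.1°

At ω = 4828 rad/s:
zero (1 + j4828·0.25) = 1 + j1207 → |·| ≈ 1207, ∠ ≈ 89.95°
zero (1 + j4828·0.025) = 1 + j120.7 → |·| ≈ 120.7, ∠ ≈ 89.53°
pole (1 + j4828·0.002) = 1 + j9.656 → |·| ≈ 9.7076, ∠ ≈ 84.09°
pole (1 + j4828·0.001) = 1 + j4.828 → |·| ≈ 4.9305, ∠ ≈ 78.30°
|H| = 0.32 · 1207 · 120.7 / (9.7076 · 4.9305) ≈ 974.01
Gain = 20 log₁₀(974.01) ≈ 59.77 dB
∠H = (89.95° + 89.53°) − (84.09° + 78.30°) = 17.09°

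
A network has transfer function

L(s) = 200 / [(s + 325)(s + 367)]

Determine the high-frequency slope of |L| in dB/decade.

Each pole contributes −20 dB/decade at high frequency; each zero contributes +20 dB/decade.
Net: 0 zero(s) − 2 pole(s) → -40 dB/decade.

-40 dB/decade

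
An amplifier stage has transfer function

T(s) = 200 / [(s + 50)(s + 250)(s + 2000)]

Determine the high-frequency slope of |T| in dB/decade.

Each pole contributes −20 dB/decade at high frequency; each zero contributes +20 dB/decade.
Net: 0 zero(s) − 3 pole(s) → -60 dB/decade.

-60 dB/decade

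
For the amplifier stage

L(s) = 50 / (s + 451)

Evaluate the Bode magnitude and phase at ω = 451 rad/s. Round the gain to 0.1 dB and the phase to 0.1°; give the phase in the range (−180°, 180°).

-22.1 dB, -45.0°

At s = jω = j451:
pole (s+451): 451 + j451 → |·| = √(451²+451²) = √406802 ≈ 637.81, ∠ = arctan(451/451) ≈ 45.00°
|L| = 50 / 637.81 ≈ 0.078393
Gain = 20 log₁₀(0.078393) ≈ -22.11 dB
∠L = 0.00° − 45.00° = -45.00°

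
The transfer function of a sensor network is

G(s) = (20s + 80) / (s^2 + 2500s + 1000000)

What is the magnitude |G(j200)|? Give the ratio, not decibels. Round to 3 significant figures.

Substitute s = j200:
Numerator: 20(j200) + 80 = 80 + j4000
Denominator: (j200)^2 + 2500(j200) + 1000000 = 960000 + j500000
|N| = √(80² + 4000²) ≈ 4000.8, ∠N ≈ 88.85°
|D| = √(960000² + 500000²) ≈ 1.0824e+06, ∠D ≈ 27.51°
|G| = 4000.8 / 1.0824e+06 ≈ 0.0036962

0.00370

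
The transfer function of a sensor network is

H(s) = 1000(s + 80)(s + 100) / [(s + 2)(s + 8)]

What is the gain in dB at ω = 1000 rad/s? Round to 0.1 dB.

At s = jω = j1000:
zero (s+80): 80 + j1000 → |·| = √(80²+1000²) = √1006400 ≈ 1003.2, ∠ = arctan(1000/80) ≈ 85.43°
zero (s+100): 100 + j1000 → |·| = √(100²+1000²) = √1010000 ≈ 1005, ∠ = arctan(1000/100) ≈ 84.29°
pole (s+2): 2 + j1000 → |·| = √(2²+1000²) = √1000004 ≈ 1000, ∠ = arctan(1000/2) ≈ 89.89°
pole (s+8): 8 + j1000 → |·| = √(8²+1000²) = √1000064 ≈ 1000, ∠ = arctan(1000/8) ≈ 89.54°
|H| = 1000 · 1.0082e+06 / 1e+06 ≈ 1008.2
Gain = 20 log₁₀(1008.2) ≈ 60.07 dB

60.1 dB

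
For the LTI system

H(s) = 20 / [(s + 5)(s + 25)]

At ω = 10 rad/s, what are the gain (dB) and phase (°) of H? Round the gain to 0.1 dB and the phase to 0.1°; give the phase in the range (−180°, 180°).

At s = jω = j10:
pole (s+5): 5 + j10 → |·| = √(5²+10²) = √125 ≈ 11.18, ∠ = arctan(10/5) ≈ 63.43°
pole (s+25): 25 + j10 → |·| = √(25²+10²) = √725 ≈ 26.926, ∠ = arctan(10/25) ≈ 21.80°
|H| = 20 / 301.03 ≈ 0.066439
Gain = 20 log₁₀(0.066439) ≈ -23.55 dB
∠H = 0.00° − 85.23° = -85.23°

-23.6 dB, -85.2°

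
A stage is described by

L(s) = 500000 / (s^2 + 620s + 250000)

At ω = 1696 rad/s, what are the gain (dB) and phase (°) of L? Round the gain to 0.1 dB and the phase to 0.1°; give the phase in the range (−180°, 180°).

-15.1 dB, -158.2°

At s = jω = j1696:
quadratic: (j1696)² + 620·j1696 + 250000 = -2626416 + j1051520 → |·| ≈ 2.8291e+06, ∠ ≈ 158.18°
|L| = 500000 / 2.8291e+06 ≈ 0.17673
Gain = 20 log₁₀(0.17673) ≈ -15.05 dB
∠L = 0.00° − 158.18° = -158.18°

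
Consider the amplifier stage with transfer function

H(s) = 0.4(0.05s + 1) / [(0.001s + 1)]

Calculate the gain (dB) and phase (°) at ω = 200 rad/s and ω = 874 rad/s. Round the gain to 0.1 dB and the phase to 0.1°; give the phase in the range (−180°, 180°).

At ω = 200 rad/s:
zero (1 + j200·0.05) = 1 + j10 → |·| ≈ 10.05, ∠ ≈ 84.29°
pole (1 + j200·0.001) = 1 + j0.2 → |·| ≈ 1.0198, ∠ ≈ 11.31°
|H| = 0.4 · 10.05 / (1.0198) ≈ 3.9419
Gain = 20 log₁₀(3.9419) ≈ 11.91 dB
∠H = (84.29°) − (11.31°) = 72.98°

At ω = 874 rad/s:
zero (1 + j874·0.05) = 1 + j43.7 → |·| ≈ 43.711, ∠ ≈ 88.69°
pole (1 + j874·0.001) = 1 + j0.874 → |·| ≈ 1.3281, ∠ ≈ 41.15°
|H| = 0.4 · 43.711 / (1.3281) ≈ 13.165
Gain = 20 log₁₀(13.165) ≈ 22.39 dB
∠H = (88.69°) − (41.15°) = 47.54°

ω = 200: 11.9 dB, 73.0°; ω = 874: 22.4 dB, 47.5°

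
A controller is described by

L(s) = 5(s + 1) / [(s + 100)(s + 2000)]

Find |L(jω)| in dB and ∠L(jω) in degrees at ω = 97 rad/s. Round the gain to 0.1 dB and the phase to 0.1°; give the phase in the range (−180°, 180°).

At s = jω = j97:
zero (s+1): 1 + j97 → |·| = √(1²+97²) = √9410 ≈ 97.005, ∠ = arctan(97/1) ≈ 89.41°
pole (s+100): 100 + j97 → |·| = √(100²+97²) = √19409 ≈ 139.32, ∠ = arctan(97/100) ≈ 44.13°
pole (s+2000): 2000 + j97 → |·| = √(2000²+97²) = √4009409 ≈ 2002.4, ∠ = arctan(97/2000) ≈ 2.78°
|L| = 5 · 97.005 / 2.7897e+05 ≈ 0.0017386
Gain = 20 log₁₀(0.0017386) ≈ -55.20 dB
∠L = 89.41° − 46.91° = 42.50°

-55.2 dB, 42.5°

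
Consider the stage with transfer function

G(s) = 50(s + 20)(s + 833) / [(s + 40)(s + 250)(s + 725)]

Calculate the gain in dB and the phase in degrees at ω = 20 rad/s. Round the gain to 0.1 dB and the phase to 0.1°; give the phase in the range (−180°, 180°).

At s = jω = j20:
zero (s+20): 20 + j20 → |·| = √(20²+20²) = √800 ≈ 28.284, ∠ = arctan(20/20) ≈ 45.00°
zero (s+833): 833 + j20 → |·| = √(833²+20²) = √694289 ≈ 833.24, ∠ = arctan(20/833) ≈ 1.38°
pole (s+40): 40 + j20 → |·| = √(40²+20²) = √2000 ≈ 44.721, ∠ = arctan(20/40) ≈ 26.57°
pole (s+250): 250 + j20 → |·| = √(250²+20²) = √62900 ≈ 250.8, ∠ = arctan(20/250) ≈ 4.57°
pole (s+725): 725 + j20 → |·| = √(725²+20²) = √526025 ≈ 725.28, ∠ = arctan(20/725) ≈ 1.58°
|G| = 50 · 23567 / 8.1348e+06 ≈ 0.14485
Gain = 20 log₁₀(0.14485) ≈ -16.78 dB
∠G = 46.38° − 32.72° = 13.66°

-16.8 dB, 13.7°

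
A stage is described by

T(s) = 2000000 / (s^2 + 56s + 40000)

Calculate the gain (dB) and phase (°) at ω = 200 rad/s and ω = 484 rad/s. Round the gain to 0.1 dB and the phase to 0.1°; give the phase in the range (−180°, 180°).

ω = 200: 45.0 dB, -90.0°; ω = 484: 20.2 dB, -172.1°

At s = jω = j200:
quadratic: (j200)² + 56·j200 + 40000 = 0 + j11200 → |·| ≈ 11200, ∠ ≈ 90.00°
|T| = 2000000 / 11200 ≈ 178.57
Gain = 20 log₁₀(178.57) ≈ 45.04 dB
∠T = 0.00° − 90.00° = -90.00°

At s = jω = j484:
quadratic: (j484)² + 56·j484 + 40000 = -194256 + j27104 → |·| ≈ 1.9614e+05, ∠ ≈ 172.06°
|T| = 2000000 / 1.9614e+05 ≈ 10.197
Gain = 20 log₁₀(10.197) ≈ 20.17 dB
∠T = 0.00° − 172.06° = -172.06°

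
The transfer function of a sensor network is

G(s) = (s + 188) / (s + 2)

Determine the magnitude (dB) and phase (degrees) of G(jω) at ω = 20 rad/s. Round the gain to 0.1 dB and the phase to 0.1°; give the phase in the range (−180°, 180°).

At s = jω = j20:
zero (s+188): 188 + j20 → |·| = √(188²+20²) = √35744 ≈ 189.06, ∠ = arctan(20/188) ≈ 6.07°
pole (s+2): 2 + j20 → |·| = √(2²+20²) = √404 ≈ 20.1, ∠ = arctan(20/2) ≈ 84.29°
|G| = 1 · 189.06 / 20.1 ≈ 9.406
Gain = 20 log₁₀(9.406) ≈ 19.47 dB
∠G = 6.07° − 84.29° = -78.22°

19.5 dB, -78.2°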